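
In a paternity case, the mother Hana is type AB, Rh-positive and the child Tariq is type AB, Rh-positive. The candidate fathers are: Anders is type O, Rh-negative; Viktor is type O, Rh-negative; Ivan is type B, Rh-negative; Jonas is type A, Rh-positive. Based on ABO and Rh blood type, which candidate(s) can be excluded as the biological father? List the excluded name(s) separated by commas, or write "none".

A candidate is excluded only if no genotype consistent with his phenotype could produce a type AB, Rh-positive child with a type AB, Rh-positive mother.
Anders (type O, Rh-): no genotype consistent with that phenotype can produce a type-AB Rh+ child with a type-AB mother.
Viktor (type O, Rh-): no genotype consistent with that phenotype can produce a type-AB Rh+ child with a type-AB mother.

Anders, Viktor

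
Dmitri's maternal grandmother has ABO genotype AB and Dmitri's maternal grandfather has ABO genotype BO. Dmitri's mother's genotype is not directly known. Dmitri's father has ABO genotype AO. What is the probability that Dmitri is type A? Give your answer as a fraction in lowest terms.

Dmitri's mother's ABO genotype from AB × BO: 1/4 AB, 1/4 AO, 1/4 BB, 1/4 BO.
Crossing each possibility with the father AO and summing P(type A): 1/4·1/2 + 1/4·3/4 + 1/4·0 + 1/4·1/4 = 3/8.

3/8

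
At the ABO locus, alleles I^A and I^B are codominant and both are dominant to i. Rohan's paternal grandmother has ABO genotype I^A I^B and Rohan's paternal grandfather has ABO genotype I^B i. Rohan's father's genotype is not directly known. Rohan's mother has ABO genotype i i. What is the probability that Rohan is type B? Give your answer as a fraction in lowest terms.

Rohan's father's ABO genotype from I^A I^B × I^B i: 1/4 I^A I^B, 1/4 I^A i, 1/4 I^B I^B, 1/4 I^B i.
Crossing each possibility with the mother i i and summing P(type B): 1/4·1/2 + 1/4·0 + 1/4·1 + 1/4·1/2 = 1/2.

1/2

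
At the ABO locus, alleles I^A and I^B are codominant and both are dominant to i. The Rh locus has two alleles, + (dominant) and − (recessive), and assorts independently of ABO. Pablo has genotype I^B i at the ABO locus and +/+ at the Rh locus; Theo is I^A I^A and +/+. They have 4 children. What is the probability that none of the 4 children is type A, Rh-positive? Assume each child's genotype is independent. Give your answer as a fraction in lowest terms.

ABO cross I^B i × I^A I^A → 1/2 A, 1/2 AB.
Rh cross +/+ × +/+ → 1 Rh+; so P(type A, Rh-positive) = 1/2 × 1 = 1/2 per child.
P(not type A, Rh-positive) = 1/2 for one child; (1/2)^4 = 1/16.

1/16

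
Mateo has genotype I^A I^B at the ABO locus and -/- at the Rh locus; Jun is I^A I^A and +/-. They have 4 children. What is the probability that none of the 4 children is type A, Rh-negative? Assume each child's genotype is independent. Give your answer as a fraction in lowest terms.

ABO cross I^A I^B × I^A I^A → 1/2 A, 1/2 AB.
Rh cross -/- × +/- → 1/2 Rh+, 1/2 Rh-; so P(type A, Rh-negative) = 1/2 × 1/2 = 1/4 per child.
P(not type A, Rh-negative) = 3/4 for one child; (3/4)^4 = 81/256.

81/256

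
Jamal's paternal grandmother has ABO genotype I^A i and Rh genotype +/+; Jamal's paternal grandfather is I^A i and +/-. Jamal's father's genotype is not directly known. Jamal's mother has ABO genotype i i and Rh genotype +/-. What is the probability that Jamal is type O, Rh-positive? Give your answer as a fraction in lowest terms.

Jamal's father's ABO genotype from I^A i × I^A i: 1/4 I^A I^A, 1/2 I^A i, 1/4 i i.
Crossing each possibility with the mother i i and summing P(type O): 1/4·0 + 1/2·1/2 + 1/4·1 = 1/2.
Similarly for Rh via the father's Rh distribution: P(Rh+) = 7/8.
Independent loci: 1/2 × 7/8 = 7/16.

7/16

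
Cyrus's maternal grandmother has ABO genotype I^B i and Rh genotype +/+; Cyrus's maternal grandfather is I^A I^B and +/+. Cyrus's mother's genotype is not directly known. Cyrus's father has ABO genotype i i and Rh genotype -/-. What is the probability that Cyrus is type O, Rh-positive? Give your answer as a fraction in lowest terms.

1/4

Cyrus's mother's ABO genotype from I^B i × I^A I^B: 1/4 I^A I^B, 1/4 I^A i, 1/4 I^B I^B, 1/4 I^B i.
Crossing each possibility with the father i i and summing P(type O): 1/4·0 + 1/4·1/2 + 1/4·0 + 1/4·1/2 = 1/4.
Similarly for Rh via the mother's Rh distribution: P(Rh+) = 1.
Independent loci: 1/4 × 1 = 1/4.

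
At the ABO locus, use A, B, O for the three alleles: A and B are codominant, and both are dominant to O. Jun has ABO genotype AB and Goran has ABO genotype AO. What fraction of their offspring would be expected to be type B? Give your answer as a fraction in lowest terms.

1/4

ABO cross AB × AO → offspring phenotypes: 1/2 A, 1/4 B, 1/4 AB.
So P(type B) = 1/4.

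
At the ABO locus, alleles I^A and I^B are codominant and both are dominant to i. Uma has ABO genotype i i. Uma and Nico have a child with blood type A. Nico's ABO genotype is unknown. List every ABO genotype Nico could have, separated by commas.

I^A I^A, I^A I^B, I^A i

For each candidate genotype of Nico, check whether crossing it with i i can produce every observed child phenotype.
  I^A I^A → possible child types {A} ✓
  I^A I^B → possible child types {A, B} ✓
  I^A i → possible child types {O, A} ✓
  I^B I^B → possible child types {B} ✗
  I^B i → possible child types {O, B} ✗
  i i → possible child types {O} ✗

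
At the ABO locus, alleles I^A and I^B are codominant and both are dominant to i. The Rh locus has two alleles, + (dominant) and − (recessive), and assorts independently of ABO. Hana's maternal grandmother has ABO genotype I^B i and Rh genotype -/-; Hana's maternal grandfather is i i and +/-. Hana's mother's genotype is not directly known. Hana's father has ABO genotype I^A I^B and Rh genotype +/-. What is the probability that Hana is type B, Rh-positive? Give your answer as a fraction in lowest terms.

Hana's mother's ABO genotype from I^B i × i i: 1/2 I^B i, 1/2 i i.
Crossing each possibility with the father I^A I^B and summing P(type B): 1/2·1/2 + 1/2·1/2 = 1/2.
Similarly for Rh via the mother's Rh distribution: P(Rh+) = 5/8.
Independent loci: 1/2 × 5/8 = 5/16.

5/16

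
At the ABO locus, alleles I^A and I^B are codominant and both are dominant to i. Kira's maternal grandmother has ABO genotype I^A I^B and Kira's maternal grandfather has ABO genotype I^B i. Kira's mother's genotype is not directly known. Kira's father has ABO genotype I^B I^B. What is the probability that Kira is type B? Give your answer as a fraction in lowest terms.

3/4

Kira's mother's ABO genotype from I^A I^B × I^B i: 1/4 I^A I^B, 1/4 I^A i, 1/4 I^B I^B, 1/4 I^B i.
Crossing each possibility with the father I^B I^B and summing P(type B): 1/4·1/2 + 1/4·1/2 + 1/4·1 + 1/4·1 = 3/4.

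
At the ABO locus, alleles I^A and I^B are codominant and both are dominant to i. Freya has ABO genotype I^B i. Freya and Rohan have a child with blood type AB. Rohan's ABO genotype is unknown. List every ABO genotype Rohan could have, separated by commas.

I^A I^A, I^A I^B, I^A i

For each candidate genotype of Rohan, check whether crossing it with I^B i can produce every observed child phenotype.
  I^A I^A → possible child types {A, AB} ✓
  I^A I^B → possible child types {A, B, AB} ✓
  I^A i → possible child types {O, A, B, AB} ✓
  I^B I^B → possible child types {B} ✗
  I^B i → possible child types {O, B} ✗
  i i → possible child types {O, B} ✗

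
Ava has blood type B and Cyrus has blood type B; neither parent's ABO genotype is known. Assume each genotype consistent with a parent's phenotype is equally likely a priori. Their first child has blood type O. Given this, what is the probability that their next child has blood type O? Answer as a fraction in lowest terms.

1/4

Possible genotypes: Ava ∈ {I^B I^B, I^B i}; Cyrus ∈ {I^B I^B, I^B i}.
Weight each parental genotype pair by prior × P(type-O child):
  I^B i × I^B i: posterior weight 1; P(next child type O) = 1/4.
Weighted sum = 1/4.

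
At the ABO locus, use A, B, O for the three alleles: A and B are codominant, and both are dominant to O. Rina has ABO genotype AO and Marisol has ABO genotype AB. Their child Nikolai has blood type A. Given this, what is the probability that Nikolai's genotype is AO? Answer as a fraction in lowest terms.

1/2

Cross AO × AB → 1/4 AA, 1/4 AB, 1/4 AO, 1/4 BO.
Type-A genotypes among offspring: AA (1/4), AO (1/4); total 1/2.
P(AO | type A) = (1/4) / (1/2) = 1/2.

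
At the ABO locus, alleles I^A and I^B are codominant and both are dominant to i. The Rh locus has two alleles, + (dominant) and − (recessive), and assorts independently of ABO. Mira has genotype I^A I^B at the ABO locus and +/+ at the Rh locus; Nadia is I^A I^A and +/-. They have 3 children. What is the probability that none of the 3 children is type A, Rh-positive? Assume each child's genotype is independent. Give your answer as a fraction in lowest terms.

1/8

ABO cross I^A I^B × I^A I^A → 1/2 A, 1/2 AB.
Rh cross +/+ × +/- → 1 Rh+; so P(type A, Rh-positive) = 1/2 × 1 = 1/2 per child.
P(not type A, Rh-positive) = 1/2 for one child; (1/2)^3 = 1/8.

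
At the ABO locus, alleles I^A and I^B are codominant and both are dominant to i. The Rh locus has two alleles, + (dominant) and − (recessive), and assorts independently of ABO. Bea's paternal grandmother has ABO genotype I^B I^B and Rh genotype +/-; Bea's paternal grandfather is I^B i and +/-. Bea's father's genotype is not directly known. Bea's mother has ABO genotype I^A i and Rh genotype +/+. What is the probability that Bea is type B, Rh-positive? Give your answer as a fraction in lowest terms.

3/8

Bea's father's ABO genotype from I^B I^B × I^B i: 1/2 I^B I^B, 1/2 I^B i.
Crossing each possibility with the mother I^A i and summing P(type B): 1/2·1/2 + 1/2·1/4 = 3/8.
Similarly for Rh via the father's Rh distribution: P(Rh+) = 1.
Independent loci: 3/8 × 1 = 3/8.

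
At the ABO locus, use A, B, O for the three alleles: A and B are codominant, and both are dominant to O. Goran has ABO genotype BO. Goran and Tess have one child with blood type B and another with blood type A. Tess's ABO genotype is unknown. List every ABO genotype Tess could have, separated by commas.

For each candidate genotype of Tess, check whether crossing it with BO can produce every observed child phenotype.
  AA → possible child types {A, AB} ✗
  AB → possible child types {A, B, AB} ✓
  AO → possible child types {O, A, B, AB} ✓
  BB → possible child types {B} ✗
  BO → possible child types {O, B} ✗
  OO → possible child types {O, B} ✗

AB, AO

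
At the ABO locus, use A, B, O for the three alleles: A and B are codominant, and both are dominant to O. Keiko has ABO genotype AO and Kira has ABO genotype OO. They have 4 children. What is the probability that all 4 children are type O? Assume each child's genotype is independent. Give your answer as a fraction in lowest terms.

1/16

ABO cross AO × OO → 1/2 O, 1/2 A.
So P(type O) = 1/2 per child.
All 4 independent: (1/2)^4 = 1/16.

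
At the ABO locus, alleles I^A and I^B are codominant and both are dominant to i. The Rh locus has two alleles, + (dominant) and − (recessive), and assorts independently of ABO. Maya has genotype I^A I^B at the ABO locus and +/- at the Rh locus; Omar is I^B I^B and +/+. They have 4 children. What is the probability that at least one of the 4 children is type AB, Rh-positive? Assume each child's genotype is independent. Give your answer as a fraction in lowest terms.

ABO cross I^A I^B × I^B I^B → 1/2 B, 1/2 AB.
Rh cross +/- × +/+ → 1 Rh+; so P(type AB, Rh-positive) = 1/2 × 1 = 1/2 per child.
P(none) = (1/2)^4 = 1/16; P(at least one) = 1 − 1/16 = 15/16.

15/16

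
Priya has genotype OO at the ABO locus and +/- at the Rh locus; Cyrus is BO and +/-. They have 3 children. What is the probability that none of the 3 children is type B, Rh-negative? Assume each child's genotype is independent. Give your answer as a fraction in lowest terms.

ABO cross OO × BO → 1/2 O, 1/2 B.
Rh cross +/- × +/- → 3/4 Rh+, 1/4 Rh-; so P(type B, Rh-negative) = 1/2 × 1/4 = 1/8 per child.
P(not type B, Rh-negative) = 7/8 for one child; (7/8)^3 = 343/512.

343/512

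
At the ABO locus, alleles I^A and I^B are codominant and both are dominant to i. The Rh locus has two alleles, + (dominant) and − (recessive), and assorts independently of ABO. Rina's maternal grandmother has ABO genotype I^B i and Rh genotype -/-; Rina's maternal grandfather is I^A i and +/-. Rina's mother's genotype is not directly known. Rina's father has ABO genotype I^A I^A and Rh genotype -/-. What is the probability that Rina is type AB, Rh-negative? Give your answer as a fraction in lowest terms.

Rina's mother's ABO genotype from I^B i × I^A i: 1/4 I^A I^B, 1/4 I^A i, 1/4 I^B i, 1/4 i i.
Crossing each possibility with the father I^A I^A and summing P(type AB): 1/4·1/2 + 1/4·0 + 1/4·1/2 + 1/4·0 = 1/4.
Similarly for Rh via the mother's Rh distribution: P(Rh-) = 3/4.
Independent loci: 1/4 × 3/4 = 3/16.

3/16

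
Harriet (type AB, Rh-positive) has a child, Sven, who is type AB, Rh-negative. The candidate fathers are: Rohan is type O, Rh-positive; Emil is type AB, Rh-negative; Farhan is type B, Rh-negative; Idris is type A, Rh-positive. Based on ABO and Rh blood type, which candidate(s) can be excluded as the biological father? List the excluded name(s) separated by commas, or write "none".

A candidate is excluded only if no genotype consistent with his phenotype could produce a type AB, Rh-negative child with a type AB, Rh-positive mother.
Rohan (type O, Rh+): no genotype consistent with that phenotype can produce a type-AB Rh- child with a type-AB mother.

Rohan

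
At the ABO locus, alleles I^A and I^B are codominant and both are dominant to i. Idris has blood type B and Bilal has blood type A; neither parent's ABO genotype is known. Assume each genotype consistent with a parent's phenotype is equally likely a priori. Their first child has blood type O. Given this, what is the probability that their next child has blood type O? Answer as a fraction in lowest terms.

1/4

Possible genotypes: Idris ∈ {I^B I^B, I^B i}; Bilal ∈ {I^A I^A, I^A i}.
Weight each parental genotype pair by prior × P(type-O child):
  I^B i × I^A i: posterior weight 1; P(next child type O) = 1/4.
Weighted sum = 1/4.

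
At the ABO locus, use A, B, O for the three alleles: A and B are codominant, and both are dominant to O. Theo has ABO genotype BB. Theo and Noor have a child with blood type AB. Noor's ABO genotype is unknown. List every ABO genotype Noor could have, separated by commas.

AA, AB, AO

For each candidate genotype of Noor, check whether crossing it with BB can produce every observed child phenotype.
  AA → possible child types {AB} ✓
  AB → possible child types {B, AB} ✓
  AO → possible child types {B, AB} ✓
  BB → possible child types {B} ✗
  BO → possible child types {B} ✗
  OO → possible child types {B} ✗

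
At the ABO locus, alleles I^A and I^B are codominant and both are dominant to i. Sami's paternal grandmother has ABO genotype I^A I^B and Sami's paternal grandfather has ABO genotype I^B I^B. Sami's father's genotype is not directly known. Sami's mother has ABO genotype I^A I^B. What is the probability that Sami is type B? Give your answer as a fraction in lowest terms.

3/8

Sami's father's ABO genotype from I^A I^B × I^B I^B: 1/2 I^A I^B, 1/2 I^B I^B.
Crossing each possibility with the mother I^A I^B and summing P(type B): 1/2·1/4 + 1/2·1/2 = 3/8.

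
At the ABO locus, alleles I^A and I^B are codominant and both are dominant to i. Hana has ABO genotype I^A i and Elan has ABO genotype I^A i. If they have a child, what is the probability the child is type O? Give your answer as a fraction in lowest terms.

1/4

ABO cross I^A i × I^A i → offspring phenotypes: 1/4 O, 3/4 A.
So P(type O) = 1/4.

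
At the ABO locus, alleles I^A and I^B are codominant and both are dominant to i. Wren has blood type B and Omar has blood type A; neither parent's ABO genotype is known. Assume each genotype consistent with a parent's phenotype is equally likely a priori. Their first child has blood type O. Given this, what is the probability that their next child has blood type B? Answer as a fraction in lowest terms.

Possible genotypes: Wren ∈ {I^B I^B, I^B i}; Omar ∈ {I^A I^A, I^A i}.
Weight each parental genotype pair by prior × P(type-O child):
  I^B i × I^A i: posterior weight 1; P(next child type B) = 1/4.
Weighted sum = 1/4.

1/4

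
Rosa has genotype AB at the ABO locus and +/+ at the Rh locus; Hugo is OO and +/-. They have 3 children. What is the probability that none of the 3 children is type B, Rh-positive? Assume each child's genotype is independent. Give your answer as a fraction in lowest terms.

ABO cross AB × OO → 1/2 A, 1/2 B.
Rh cross +/+ × +/- → 1 Rh+; so P(type B, Rh-positive) = 1/2 × 1 = 1/2 per child.
P(not type B, Rh-positive) = 1/2 for one child; (1/2)^3 = 1/8.

1/8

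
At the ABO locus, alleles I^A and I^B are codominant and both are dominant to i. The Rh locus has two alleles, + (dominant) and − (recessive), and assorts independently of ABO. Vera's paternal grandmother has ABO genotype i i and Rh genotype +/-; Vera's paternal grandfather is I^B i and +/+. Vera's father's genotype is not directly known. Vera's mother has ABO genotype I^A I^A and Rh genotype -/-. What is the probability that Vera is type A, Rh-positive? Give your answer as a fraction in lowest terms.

9/16

Vera's father's ABO genotype from i i × I^B i: 1/2 I^B i, 1/2 i i.
Crossing each possibility with the mother I^A I^A and summing P(type A): 1/2·1/2 + 1/2·1 = 3/4.
Similarly for Rh via the father's Rh distribution: P(Rh+) = 3/4.
Independent loci: 3/4 × 3/4 = 9/16.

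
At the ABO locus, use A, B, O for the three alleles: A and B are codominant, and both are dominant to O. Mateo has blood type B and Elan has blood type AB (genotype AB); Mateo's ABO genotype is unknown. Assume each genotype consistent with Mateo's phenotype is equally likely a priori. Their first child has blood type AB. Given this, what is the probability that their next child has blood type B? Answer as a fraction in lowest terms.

1/2

Possible genotypes: Mateo ∈ {BB, BO}; Elan ∈ {AB}.
Weight each parental genotype pair by prior × P(type-AB child):
  BB × AB: posterior weight 2/3; P(next child type B) = 1/2.
  BO × AB: posterior weight 1/3; P(next child type B) = 1/2.
Weighted sum = 1/2.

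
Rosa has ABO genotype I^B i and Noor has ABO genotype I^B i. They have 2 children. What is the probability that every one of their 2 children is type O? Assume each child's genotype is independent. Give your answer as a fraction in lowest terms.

ABO cross I^B i × I^B i → 1/4 O, 3/4 B.
So P(type O) = 1/4 per child.
All 2 independent: (1/4)^2 = 1/16.

1/16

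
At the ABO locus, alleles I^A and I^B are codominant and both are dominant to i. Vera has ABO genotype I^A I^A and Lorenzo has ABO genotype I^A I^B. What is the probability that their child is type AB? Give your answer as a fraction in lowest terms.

ABO cross I^A I^A × I^A I^B → offspring phenotypes: 1/2 A, 1/2 AB.
So P(type AB) = 1/2.

1/2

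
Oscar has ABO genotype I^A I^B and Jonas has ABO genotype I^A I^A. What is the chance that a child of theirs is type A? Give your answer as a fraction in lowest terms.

1/2

ABO cross I^A I^B × I^A I^A → offspring phenotypes: 1/2 A, 1/2 AB.
So P(type A) = 1/2.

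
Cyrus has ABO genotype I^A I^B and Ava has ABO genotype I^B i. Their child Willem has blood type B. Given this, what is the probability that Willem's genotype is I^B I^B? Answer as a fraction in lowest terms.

Cross I^A I^B × I^B i → 1/4 I^A I^B, 1/4 I^A i, 1/4 I^B I^B, 1/4 I^B i.
Type-B genotypes among offspring: I^B I^B (1/4), I^B i (1/4); total 1/2.
P(I^B I^B | type B) = (1/4) / (1/2) = 1/2.

1/2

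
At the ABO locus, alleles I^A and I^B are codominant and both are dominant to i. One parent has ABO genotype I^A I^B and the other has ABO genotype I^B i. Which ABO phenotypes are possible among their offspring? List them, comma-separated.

A, B, AB

Gametes from I^A I^B × I^B i give offspring ABO genotypes I^A I^B, I^A i, I^B I^B, I^B i, i.e. phenotypes A, B, AB.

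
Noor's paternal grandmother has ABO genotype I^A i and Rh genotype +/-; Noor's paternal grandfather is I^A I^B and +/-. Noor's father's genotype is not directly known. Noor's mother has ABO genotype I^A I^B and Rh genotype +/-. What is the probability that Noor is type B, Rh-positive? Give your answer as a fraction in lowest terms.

3/16

Noor's father's ABO genotype from I^A i × I^A I^B: 1/4 I^A I^A, 1/4 I^A I^B, 1/4 I^A i, 1/4 I^B i.
Crossing each possibility with the mother I^A I^B and summing P(type B): 1/4·0 + 1/4·1/4 + 1/4·1/4 + 1/4·1/2 = 1/4.
Similarly for Rh via the father's Rh distribution: P(Rh+) = 3/4.
Independent loci: 1/4 × 3/4 = 3/16.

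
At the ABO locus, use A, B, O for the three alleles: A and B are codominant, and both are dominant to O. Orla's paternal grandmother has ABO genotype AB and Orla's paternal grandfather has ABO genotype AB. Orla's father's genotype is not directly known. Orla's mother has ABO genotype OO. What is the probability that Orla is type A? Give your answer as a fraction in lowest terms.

1/2

Orla's father's ABO genotype from AB × AB: 1/4 AA, 1/2 AB, 1/4 BB.
Crossing each possibility with the mother OO and summing P(type A): 1/4·1 + 1/2·1/2 + 1/4·0 = 1/2.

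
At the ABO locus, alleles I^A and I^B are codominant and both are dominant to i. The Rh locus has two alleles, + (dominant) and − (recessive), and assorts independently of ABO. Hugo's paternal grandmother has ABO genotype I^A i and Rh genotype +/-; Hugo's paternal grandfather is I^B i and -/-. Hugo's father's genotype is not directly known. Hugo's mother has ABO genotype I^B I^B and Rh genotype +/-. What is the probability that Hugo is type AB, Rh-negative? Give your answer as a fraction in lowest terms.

3/32

Hugo's father's ABO genotype from I^A i × I^B i: 1/4 I^A I^B, 1/4 I^A i, 1/4 I^B i, 1/4 i i.
Crossing each possibility with the mother I^B I^B and summing P(type AB): 1/4·1/2 + 1/4·1/2 + 1/4·0 + 1/4·0 = 1/4.
Similarly for Rh via the father's Rh distribution: P(Rh-) = 3/8.
Independent loci: 1/4 × 3/8 = 3/32.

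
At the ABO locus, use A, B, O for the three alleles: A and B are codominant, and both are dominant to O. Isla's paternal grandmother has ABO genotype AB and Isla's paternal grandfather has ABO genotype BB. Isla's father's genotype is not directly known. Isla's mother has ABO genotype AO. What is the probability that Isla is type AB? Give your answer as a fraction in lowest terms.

Isla's father's ABO genotype from AB × BB: 1/2 AB, 1/2 BB.
Crossing each possibility with the mother AO and summing P(type AB): 1/2·1/4 + 1/2·1/2 = 3/8.

3/8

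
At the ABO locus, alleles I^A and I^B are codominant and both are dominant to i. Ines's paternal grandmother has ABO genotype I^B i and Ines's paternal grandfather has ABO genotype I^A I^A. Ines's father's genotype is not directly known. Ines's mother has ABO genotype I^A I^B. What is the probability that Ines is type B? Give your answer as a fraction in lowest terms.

Ines's father's ABO genotype from I^B i × I^A I^A: 1/2 I^A I^B, 1/2 I^A i.
Crossing each possibility with the mother I^A I^B and summing P(type B): 1/2·1/4 + 1/2·1/4 = 1/4.

1/4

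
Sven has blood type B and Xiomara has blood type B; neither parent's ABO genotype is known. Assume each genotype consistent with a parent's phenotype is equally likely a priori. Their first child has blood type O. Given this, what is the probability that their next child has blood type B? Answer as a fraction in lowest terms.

Possible genotypes: Sven ∈ {I^B I^B, I^B i}; Xiomara ∈ {I^B I^B, I^B i}.
Weight each parental genotype pair by prior × P(type-O child):
  I^B i × I^B i: posterior weight 1; P(next child type B) = 3/4.
Weighted sum = 3/4.

3/4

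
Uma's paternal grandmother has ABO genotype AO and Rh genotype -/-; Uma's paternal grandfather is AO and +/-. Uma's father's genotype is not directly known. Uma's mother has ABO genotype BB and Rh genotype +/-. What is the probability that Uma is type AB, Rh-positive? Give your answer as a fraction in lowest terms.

Uma's father's ABO genotype from AO × AO: 1/4 AA, 1/2 AO, 1/4 OO.
Crossing each possibility with the mother BB and summing P(type AB): 1/4·1 + 1/2·1/2 + 1/4·0 = 1/2.
Similarly for Rh via the father's Rh distribution: P(Rh+) = 5/8.
Independent loci: 1/2 × 5/8 = 5/16.

5/16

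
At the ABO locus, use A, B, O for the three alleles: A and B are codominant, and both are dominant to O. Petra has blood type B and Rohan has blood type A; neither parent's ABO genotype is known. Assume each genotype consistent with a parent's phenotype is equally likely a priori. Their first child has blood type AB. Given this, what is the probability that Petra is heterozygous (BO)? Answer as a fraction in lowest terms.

Possible genotypes: Petra ∈ {BB, BO}; Rohan ∈ {AA, AO}.
Weight each parental genotype pair by prior × P(type-AB child):
  BB × AA: posterior weight 4/9.
  BB × AO: posterior weight 2/9.
  BO × AA: posterior weight 2/9.
  BO × AO: posterior weight 1/9.
Sum the posterior weight over pairs where Petra is BO: 1/3.

1/3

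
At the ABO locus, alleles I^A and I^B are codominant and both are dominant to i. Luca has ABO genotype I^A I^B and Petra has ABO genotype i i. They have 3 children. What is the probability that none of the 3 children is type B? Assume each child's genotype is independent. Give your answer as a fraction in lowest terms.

ABO cross I^A I^B × i i → 1/2 A, 1/2 B.
So P(type B) = 1/2 per child.
P(not type B) = 1/2 for one child; (1/2)^3 = 1/8.

1/8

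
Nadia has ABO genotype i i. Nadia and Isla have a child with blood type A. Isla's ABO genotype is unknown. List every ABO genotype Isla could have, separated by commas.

I^A I^A, I^A I^B, I^A i

For each candidate genotype of Isla, check whether crossing it with i i can produce every observed child phenotype.
  I^A I^A → possible child types {A} ✓
  I^A I^B → possible child types {A, B} ✓
  I^A i → possible child types {O, A} ✓
  I^B I^B → possible child types {B} ✗
  I^B i → possible child types {O, B} ✗
  i i → possible child types {O} ✗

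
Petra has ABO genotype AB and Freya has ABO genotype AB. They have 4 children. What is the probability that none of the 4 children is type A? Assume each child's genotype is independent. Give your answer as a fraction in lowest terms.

81/256

ABO cross AB × AB → 1/4 A, 1/4 B, 1/2 AB.
So P(type A) = 1/4 per child.
P(not type A) = 3/4 for one child; (3/4)^4 = 81/256.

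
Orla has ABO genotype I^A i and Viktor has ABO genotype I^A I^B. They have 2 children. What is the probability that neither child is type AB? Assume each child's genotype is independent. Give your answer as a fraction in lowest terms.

ABO cross I^A i × I^A I^B → 1/2 A, 1/4 B, 1/4 AB.
So P(type AB) = 1/4 per child.
P(not type AB) = 3/4 for one child; (3/4)^2 = 9/16.

9/16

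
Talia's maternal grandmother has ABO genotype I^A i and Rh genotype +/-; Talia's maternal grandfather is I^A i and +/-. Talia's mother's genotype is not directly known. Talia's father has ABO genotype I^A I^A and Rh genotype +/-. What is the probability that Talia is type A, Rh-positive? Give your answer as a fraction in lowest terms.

Talia's mother's ABO genotype from I^A i × I^A i: 1/4 I^A I^A, 1/2 I^A i, 1/4 i i.
Crossing each possibility with the father I^A I^A and summing P(type A): 1/4·1 + 1/2·1 + 1/4·1 = 1.
Similarly for Rh via the mother's Rh distribution: P(Rh+) = 3/4.
Independent loci: 1 × 3/4 = 3/4.

3/4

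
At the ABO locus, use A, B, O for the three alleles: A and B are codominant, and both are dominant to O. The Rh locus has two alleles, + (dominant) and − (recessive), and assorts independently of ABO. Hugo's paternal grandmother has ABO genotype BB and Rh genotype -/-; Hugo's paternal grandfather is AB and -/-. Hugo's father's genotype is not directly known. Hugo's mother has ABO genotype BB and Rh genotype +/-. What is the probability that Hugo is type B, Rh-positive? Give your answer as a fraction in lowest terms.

Hugo's father's ABO genotype from BB × AB: 1/2 AB, 1/2 BB.
Crossing each possibility with the mother BB and summing P(type B): 1/2·1/2 + 1/2·1 = 3/4.
Similarly for Rh via the father's Rh distribution: P(Rh+) = 1/2.
Independent loci: 3/4 × 1/2 = 3/8.

3/8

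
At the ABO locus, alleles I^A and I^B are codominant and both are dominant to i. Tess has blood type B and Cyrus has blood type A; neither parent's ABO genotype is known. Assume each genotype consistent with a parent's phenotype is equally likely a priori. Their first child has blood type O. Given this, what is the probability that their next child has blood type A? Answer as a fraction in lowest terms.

1/4

Possible genotypes: Tess ∈ {I^B I^B, I^B i}; Cyrus ∈ {I^A I^A, I^A i}.
Weight each parental genotype pair by prior × P(type-O child):
  I^B i × I^A i: posterior weight 1; P(next child type A) = 1/4.
Weighted sum = 1/4.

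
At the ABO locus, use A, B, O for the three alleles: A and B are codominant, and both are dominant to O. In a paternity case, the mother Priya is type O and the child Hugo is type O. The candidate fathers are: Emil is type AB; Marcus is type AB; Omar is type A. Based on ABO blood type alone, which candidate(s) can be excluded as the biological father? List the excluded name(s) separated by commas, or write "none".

A candidate is excluded only if no genotype consistent with his phenotype could produce a type O child with a type O mother.
Emil (type AB): no genotype consistent with that phenotype can produce a type-O child with a type-O mother.
Marcus (type AB): no genotype consistent with that phenotype can produce a type-O child with a type-O mother.

Emil, Marcus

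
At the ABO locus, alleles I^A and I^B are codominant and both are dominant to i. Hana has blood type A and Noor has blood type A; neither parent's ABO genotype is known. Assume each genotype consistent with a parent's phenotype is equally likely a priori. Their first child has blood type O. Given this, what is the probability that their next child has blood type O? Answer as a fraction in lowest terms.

Possible genotypes: Hana ∈ {I^A I^A, I^A i}; Noor ∈ {I^A I^A, I^A i}.
Weight each parental genotype pair by prior × P(type-O child):
  I^A i × I^A i: posterior weight 1; P(next child type O) = 1/4.
Weighted sum = 1/4.

1/4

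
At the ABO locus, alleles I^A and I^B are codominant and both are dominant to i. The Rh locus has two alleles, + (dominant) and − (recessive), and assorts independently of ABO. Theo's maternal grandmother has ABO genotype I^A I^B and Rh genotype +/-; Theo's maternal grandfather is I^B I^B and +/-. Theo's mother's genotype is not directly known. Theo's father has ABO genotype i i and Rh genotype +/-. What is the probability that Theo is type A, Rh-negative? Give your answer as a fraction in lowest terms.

Theo's mother's ABO genotype from I^A I^B × I^B I^B: 1/2 I^A I^B, 1/2 I^B I^B.
Crossing each possibility with the father i i and summing P(type A): 1/2·1/2 + 1/2·0 = 1/4.
Similarly for Rh via the mother's Rh distribution: P(Rh-) = 1/4.
Independent loci: 1/4 × 1/4 = 1/16.

1/16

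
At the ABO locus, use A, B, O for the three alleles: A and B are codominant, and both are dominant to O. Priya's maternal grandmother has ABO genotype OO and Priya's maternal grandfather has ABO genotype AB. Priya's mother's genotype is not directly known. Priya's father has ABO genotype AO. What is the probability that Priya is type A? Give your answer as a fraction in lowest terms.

1/2

Priya's mother's ABO genotype from OO × AB: 1/2 AO, 1/2 BO.
Crossing each possibility with the father AO and summing P(type A): 1/2·3/4 + 1/2·1/4 = 1/2.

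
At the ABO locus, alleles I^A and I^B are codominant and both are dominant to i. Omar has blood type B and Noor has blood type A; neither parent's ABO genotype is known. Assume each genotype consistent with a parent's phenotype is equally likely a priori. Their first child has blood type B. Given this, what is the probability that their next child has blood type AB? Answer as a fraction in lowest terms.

Possible genotypes: Omar ∈ {I^B I^B, I^B i}; Noor ∈ {I^A I^A, I^A i}.
Weight each parental genotype pair by prior × P(type-B child):
  I^B I^B × I^A i: posterior weight 2/3; P(next child type AB) = 1/2.
  I^B i × I^A i: posterior weight 1/3; P(next child type AB) = 1/4.
Weighted sum = 5/12.

5/12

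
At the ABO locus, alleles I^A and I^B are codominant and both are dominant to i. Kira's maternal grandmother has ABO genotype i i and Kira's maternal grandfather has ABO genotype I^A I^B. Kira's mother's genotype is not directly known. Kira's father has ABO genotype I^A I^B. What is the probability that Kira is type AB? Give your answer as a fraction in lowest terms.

1/4

Kira's mother's ABO genotype from i i × I^A I^B: 1/2 I^A i, 1/2 I^B i.
Crossing each possibility with the father I^A I^B and summing P(type AB): 1/2·1/4 + 1/2·1/4 = 1/4.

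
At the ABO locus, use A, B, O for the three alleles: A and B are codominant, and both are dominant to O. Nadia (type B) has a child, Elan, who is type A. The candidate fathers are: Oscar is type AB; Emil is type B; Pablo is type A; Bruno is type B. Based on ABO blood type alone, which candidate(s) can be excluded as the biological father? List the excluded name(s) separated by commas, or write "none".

Emil, Bruno

A candidate is excluded only if no genotype consistent with his phenotype could produce a type A child with a type B mother.
Emil (type B): no genotype consistent with that phenotype can produce a type-A child with a type-B mother.
Bruno (type B): no genotype consistent with that phenotype can produce a type-A child with a type-B mother.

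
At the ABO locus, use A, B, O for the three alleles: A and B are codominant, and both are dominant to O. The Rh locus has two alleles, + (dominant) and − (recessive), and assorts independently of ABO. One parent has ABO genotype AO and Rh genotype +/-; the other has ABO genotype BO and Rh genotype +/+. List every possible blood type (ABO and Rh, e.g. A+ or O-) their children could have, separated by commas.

O+, A+, B+, AB+

Gametes from AO × BO give offspring ABO genotypes AB, AO, BO, OO, i.e. phenotypes O, A, B, AB.
Rh cross +/- × +/+ → phenotypes Rh+.
Combining independently: O+, A+, B+, AB+.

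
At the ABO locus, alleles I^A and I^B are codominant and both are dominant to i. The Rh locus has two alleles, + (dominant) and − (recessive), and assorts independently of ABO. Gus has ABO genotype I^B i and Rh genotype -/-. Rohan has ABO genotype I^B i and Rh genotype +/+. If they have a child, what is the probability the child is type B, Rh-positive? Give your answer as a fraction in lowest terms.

ABO cross I^B i × I^B i → offspring phenotypes: 1/4 O, 3/4 B.
Rh cross -/- × +/+ → 1 Rh+.
Independent loci: P(type B, Rh-positive) = 3/4 × 1 = 3/4.

3/4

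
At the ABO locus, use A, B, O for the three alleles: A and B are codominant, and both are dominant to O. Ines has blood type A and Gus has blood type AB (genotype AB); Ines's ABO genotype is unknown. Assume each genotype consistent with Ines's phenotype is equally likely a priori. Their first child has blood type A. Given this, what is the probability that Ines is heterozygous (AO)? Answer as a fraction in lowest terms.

1/2

Possible genotypes: Ines ∈ {AA, AO}; Gus ∈ {AB}.
Weight each parental genotype pair by prior × P(type-A child):
  AA × AB: posterior weight 1/2.
  AO × AB: posterior weight 1/2.
Sum the posterior weight over pairs where Ines is AO: 1/2.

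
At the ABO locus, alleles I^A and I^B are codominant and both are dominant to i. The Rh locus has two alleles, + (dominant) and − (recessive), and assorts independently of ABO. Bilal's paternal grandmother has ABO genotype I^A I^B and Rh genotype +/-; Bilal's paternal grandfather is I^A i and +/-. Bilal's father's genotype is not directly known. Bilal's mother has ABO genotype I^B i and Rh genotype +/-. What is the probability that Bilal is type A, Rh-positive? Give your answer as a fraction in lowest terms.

Bilal's father's ABO genotype from I^A I^B × I^A i: 1/4 I^A I^A, 1/4 I^A I^B, 1/4 I^A i, 1/4 I^B i.
Crossing each possibility with the mother I^B i and summing P(type A): 1/4·1/2 + 1/4·1/4 + 1/4·1/4 + 1/4·0 = 1/4.
Similarly for Rh via the father's Rh distribution: P(Rh+) = 3/4.
Independent loci: 1/4 × 3/4 = 3/16.

3/16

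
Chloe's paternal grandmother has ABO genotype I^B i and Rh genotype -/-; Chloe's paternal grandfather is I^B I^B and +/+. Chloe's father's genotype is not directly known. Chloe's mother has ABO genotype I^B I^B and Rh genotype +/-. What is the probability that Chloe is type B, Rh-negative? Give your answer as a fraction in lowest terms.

1/4

Chloe's father's ABO genotype from I^B i × I^B I^B: 1/2 I^B I^B, 1/2 I^B i.
Crossing each possibility with the mother I^B I^B and summing P(type B): 1/2·1 + 1/2·1 = 1.
Similarly for Rh via the father's Rh distribution: P(Rh-) = 1/4.
Independent loci: 1 × 1/4 = 1/4.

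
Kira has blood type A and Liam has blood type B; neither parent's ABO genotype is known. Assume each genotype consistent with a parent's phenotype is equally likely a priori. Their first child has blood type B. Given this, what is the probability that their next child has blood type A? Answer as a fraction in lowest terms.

1/12

Possible genotypes: Kira ∈ {I^A I^A, I^A i}; Liam ∈ {I^B I^B, I^B i}.
Weight each parental genotype pair by prior × P(type-B child):
  I^A i × I^B I^B: posterior weight 2/3; P(next child type A) = 0.
  I^A i × I^B i: posterior weight 1/3; P(next child type A) = 1/4.
Weighted sum = 1/12.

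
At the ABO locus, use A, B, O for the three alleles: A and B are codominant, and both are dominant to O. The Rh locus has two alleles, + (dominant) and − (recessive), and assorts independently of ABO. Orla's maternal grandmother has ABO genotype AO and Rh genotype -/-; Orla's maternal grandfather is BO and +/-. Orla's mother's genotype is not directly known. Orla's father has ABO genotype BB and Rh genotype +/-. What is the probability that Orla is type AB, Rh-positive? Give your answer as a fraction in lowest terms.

Orla's mother's ABO genotype from AO × BO: 1/4 AB, 1/4 AO, 1/4 BO, 1/4 OO.
Crossing each possibility with the father BB and summing P(type AB): 1/4·1/2 + 1/4·1/2 + 1/4·0 + 1/4·0 = 1/4.
Similarly for Rh via the mother's Rh distribution: P(Rh+) = 5/8.
Independent loci: 1/4 × 5/8 = 5/32.

5/32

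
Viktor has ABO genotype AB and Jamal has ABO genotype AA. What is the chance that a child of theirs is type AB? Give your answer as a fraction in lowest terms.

1/2

ABO cross AB × AA → offspring phenotypes: 1/2 A, 1/2 AB.
So P(type AB) = 1/2.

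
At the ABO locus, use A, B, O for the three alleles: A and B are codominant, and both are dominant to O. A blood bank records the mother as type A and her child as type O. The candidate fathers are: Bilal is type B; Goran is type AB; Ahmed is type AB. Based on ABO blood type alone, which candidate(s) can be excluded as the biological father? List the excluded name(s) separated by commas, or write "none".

Goran, Ahmed

A candidate is excluded only if no genotype consistent with his phenotype could produce a type O child with a type A mother.
Goran (type AB): no genotype consistent with that phenotype can produce a type-O child with a type-A mother.
Ahmed (type AB): no genotype consistent with that phenotype can produce a type-O child with a type-A mother.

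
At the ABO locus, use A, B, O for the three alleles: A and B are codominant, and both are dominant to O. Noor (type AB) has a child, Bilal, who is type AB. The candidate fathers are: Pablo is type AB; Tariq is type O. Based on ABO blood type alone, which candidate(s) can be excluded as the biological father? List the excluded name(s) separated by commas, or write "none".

Tariq

A candidate is excluded only if no genotype consistent with his phenotype could produce a type AB child with a type AB mother.
Tariq (type O): no genotype consistent with that phenotype can produce a type-AB child with a type-AB mother.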